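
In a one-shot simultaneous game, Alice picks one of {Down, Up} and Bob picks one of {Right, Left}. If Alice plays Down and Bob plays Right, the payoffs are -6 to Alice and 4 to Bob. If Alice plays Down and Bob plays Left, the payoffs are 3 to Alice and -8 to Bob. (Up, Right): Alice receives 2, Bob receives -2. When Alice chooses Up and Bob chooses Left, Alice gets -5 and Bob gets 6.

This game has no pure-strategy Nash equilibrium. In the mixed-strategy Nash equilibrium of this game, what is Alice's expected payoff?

-3/2

For Alice to be willing to mix, Alice must be indifferent between Down and Up, which pins down Bob's mix.
  Alice's payoff from Down: q·(-6) + (1−q)·3 = -9q + 3
  Alice's payoff from Up: q·2 + (1−q)·(-5) = 7q - 5
  -9q + 3 = 7q - 5  ⇒  -16q = -8  ⇒  q = 1/2.
At equilibrium Alice is indifferent across rows, so Alice's payoff equals the payoff from Down: (1/2)·(-6) + (1/2)·3 = -3/2.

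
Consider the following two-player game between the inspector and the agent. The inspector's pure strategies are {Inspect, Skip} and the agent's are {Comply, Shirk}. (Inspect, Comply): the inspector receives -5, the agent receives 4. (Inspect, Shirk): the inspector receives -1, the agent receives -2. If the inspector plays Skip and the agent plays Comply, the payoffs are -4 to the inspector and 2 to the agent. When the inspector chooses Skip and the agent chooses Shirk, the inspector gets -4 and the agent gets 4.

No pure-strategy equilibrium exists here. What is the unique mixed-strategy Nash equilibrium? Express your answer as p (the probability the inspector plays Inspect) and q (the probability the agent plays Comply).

For the agent to be willing to mix, the agent must be indifferent between Comply and Shirk, which pins down the inspector's mix.
  the agent's payoff from Comply: p·4 + (1−p)·2 = 2p + 2
  the agent's payoff from Shirk: p·(-2) + (1−p)·4 = -6p + 4
  2p + 2 = -6p + 4  ⇒  8p = 2  ⇒  p = 1/4.
For the inspector to be willing to mix, the inspector must be indifferent between Inspect and Skip, which pins down the agent's mix.
  the inspector's payoff to Inspect: q·(-5) + (1−q)·(-1) = -4q - 1
  the inspector's payoff to Skip: q·(-4) + (1−q)·(-4) = -4
  -4q - 1 = -4  ⇒  -4q = -3  ⇒  q = 3/4.

p = 1/4, q = 3/4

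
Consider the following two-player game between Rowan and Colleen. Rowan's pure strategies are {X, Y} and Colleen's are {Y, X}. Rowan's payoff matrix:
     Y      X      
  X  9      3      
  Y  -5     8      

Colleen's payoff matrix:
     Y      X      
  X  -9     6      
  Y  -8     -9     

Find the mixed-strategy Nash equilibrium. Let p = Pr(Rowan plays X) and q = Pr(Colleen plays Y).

Rowan's mix must leave Colleen indifferent between Y and X.
  Colleen's payoff from Y: p·(-9) + (1−p)·(-8) = -p - 8
  Colleen's payoff from X: p·6 + (1−p)·(-9) = 15p - 9
  -p - 8 = 15p - 9  ⇒  -16p = -1  ⇒  p = 1/16.
In a mixed equilibrium Rowan is indifferent between X and Y; this condition fixes q.
  Rowan's payoff to X: q·9 + (1−q)·3 = 6q + 3
  Rowan's payoff to Y: q·(-5) + (1−q)·8 = -13q + 8
  6q + 3 = -13q + 8  ⇒  19q = 5  ⇒  q = 5/19.

p = 1/16, q = 5/19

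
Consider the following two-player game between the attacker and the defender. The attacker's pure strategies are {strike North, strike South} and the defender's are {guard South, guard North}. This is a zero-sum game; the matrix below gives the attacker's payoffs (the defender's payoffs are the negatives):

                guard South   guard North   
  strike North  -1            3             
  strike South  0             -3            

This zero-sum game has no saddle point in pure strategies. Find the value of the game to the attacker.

In a mixed equilibrium the attacker is indifferent between strike North and strike South; this condition fixes q.
  the attacker's expected payoff from strike North: q·(-1) + (1−q)·3 = -4q + 3
  the attacker's expected payoff from strike South: q·0 + (1−q)·(-3) = 3q - 3
  -4q + 3 = 3q - 3  ⇒  -7q = -6  ⇒  q = 6/7.
The value is the attacker's expected payoff against this mix (using strike North): (6/7)·(-1) + (1/7)·3 = -3/7.

v = -3/7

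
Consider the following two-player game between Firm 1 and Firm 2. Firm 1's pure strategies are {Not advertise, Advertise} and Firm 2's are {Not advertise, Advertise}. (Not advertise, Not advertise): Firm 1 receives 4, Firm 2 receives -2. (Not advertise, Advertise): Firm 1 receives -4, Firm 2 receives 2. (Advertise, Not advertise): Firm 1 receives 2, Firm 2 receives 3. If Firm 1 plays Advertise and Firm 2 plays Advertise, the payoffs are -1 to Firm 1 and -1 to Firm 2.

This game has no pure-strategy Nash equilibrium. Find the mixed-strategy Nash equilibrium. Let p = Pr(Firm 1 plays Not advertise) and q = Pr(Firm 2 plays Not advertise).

Firm 1's mix must leave Firm 2 indifferent between Not advertise and Advertise.
  Firm 2's payoff from Not advertise: p·(-2) + (1−p)·3 = -5p + 3
  Firm 2's payoff from Advertise: p·2 + (1−p)·(-1) = 3p - 1
  -5p + 3 = 3p - 1  ⇒  -8p = -4  ⇒  p = 1/2.
Firm 2's mix must leave Firm 1 indifferent between Not advertise and Advertise.
  Firm 1's payoff from Not advertise: q·4 + (1−q)·(-4) = 8q - 4
  Firm 1's payoff from Advertise: q·2 + (1−q)·(-1) = 3q - 1
  8q - 4 = 3q - 1  ⇒  5q = 3  ⇒  q = 3/5.

p = 1/2, q = 3/5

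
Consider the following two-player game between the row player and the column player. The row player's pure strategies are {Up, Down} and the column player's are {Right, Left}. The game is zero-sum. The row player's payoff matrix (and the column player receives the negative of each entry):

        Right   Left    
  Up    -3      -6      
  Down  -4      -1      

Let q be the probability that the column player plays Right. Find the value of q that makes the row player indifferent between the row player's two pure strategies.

For the row player to be willing to mix, the row player must be indifferent between Up and Down, which pins down the column player's mix.
  the row player's payoff to Up: q·(-3) + (1−q)·(-6) = 3q - 6
  the row player's payoff to Down: q·(-4) + (1−q)·(-1) = -3q - 1
  3q - 6 = -3q - 1  ⇒  6q = 5  ⇒  q = 5/6.

q = 5/6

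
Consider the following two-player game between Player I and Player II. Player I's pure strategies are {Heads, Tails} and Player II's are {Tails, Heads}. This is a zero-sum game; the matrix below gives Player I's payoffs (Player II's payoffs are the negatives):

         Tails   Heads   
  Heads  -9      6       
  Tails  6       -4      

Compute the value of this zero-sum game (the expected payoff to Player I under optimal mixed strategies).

Set Player I's expected payoff from Heads equal to that from Tails:
  Player I's payoff to Heads: q·(-9) + (1−q)·6 = -15q + 6
  Player I's payoff to Tails: q·6 + (1−q)·(-4) = 10q - 4
  -15q + 6 = 10q - 4  ⇒  -25q = -10  ⇒  q = 2/5.
The value is Player I's expected payoff against this mix (using Heads): (2/5)·(-9) + (3/5)·6 = 0.

v = 0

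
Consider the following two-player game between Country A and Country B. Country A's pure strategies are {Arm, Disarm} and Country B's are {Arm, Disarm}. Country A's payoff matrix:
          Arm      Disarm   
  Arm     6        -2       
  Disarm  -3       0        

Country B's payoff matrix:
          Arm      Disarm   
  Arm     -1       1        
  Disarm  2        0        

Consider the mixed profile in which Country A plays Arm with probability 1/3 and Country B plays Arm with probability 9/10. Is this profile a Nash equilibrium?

No

Given Country A's mix p = 1/3, Country B's payoff from Arm is 1 but from Disarm is 1/3. Country B strictly prefers Arm, so Country B would not mix.
So the proposed profile is not a Nash equilibrium.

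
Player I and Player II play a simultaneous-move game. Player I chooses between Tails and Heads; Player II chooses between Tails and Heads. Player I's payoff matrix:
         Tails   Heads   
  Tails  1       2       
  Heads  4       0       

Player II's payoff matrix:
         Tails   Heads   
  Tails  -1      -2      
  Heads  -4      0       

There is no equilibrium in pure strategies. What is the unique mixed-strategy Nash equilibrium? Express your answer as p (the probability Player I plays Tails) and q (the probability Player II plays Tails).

p = 4/5, q = 2/5

For Player II to be willing to mix, Player II must be indifferent between Tails and Heads, which pins down Player I's mix.
  Player II's expected payoff from Tails: p·(-1) + (1−p)·(-4) = 3p - 4
  Player II's expected payoff from Heads: p·(-2) + (1−p)·0 = -2p
  3p - 4 = -2p  ⇒  5p = 4  ⇒  p = 4/5.
Set Player I's expected payoff from Tails equal to that from Heads:
  Player I's expected payoff from Tails: q·1 + (1−q)·2 = -q + 2
  Player I's expected payoff from Heads: q·4 + (1−q)·0 = 4q
  -q + 2 = 4q  ⇒  -5q = -2  ⇒  q = 2/5.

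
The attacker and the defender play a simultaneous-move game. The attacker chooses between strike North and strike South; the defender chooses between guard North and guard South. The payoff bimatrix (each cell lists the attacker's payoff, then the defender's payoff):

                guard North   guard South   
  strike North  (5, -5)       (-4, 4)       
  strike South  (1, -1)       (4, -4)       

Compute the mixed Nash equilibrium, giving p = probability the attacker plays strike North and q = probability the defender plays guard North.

p = 1/4, q = 2/3

The attacker's mix must leave the defender indifferent between guard North and guard South.
  the defender's payoff from guard North: p·(-5) + (1−p)·(-1) = -4p - 1
  the defender's payoff from guard South: p·4 + (1−p)·(-4) = 8p - 4
  -4p - 1 = 8p - 4  ⇒  -12p = -3  ⇒  p = 1/4.
The defender's mix must leave the attacker indifferent between strike North and strike South.
  the attacker's expected payoff from strike North: q·5 + (1−q)·(-4) = 9q - 4
  the attacker's expected payoff from strike South: q·1 + (1−q)·4 = -3q + 4
  9q - 4 = -3q + 4  ⇒  12q = 8  ⇒  q = 2/3.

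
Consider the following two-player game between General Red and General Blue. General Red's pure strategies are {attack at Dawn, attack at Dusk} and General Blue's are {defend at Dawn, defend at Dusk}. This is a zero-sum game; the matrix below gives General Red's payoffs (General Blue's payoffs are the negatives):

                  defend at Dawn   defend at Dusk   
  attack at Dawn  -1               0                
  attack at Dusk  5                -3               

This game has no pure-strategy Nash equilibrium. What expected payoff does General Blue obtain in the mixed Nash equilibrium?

General Red's mix must leave General Blue indifferent between defend at Dawn and defend at Dusk.
  General Blue's payoff to defend at Dawn: p·1 + (1−p)·(-5) = 6p - 5
  General Blue's payoff to defend at Dusk: p·0 + (1−p)·3 = -3p + 3
  6p - 5 = -3p + 3  ⇒  9p = 8  ⇒  p = 8/9.
At equilibrium General Blue is indifferent across columns, so General Blue's payoff equals the payoff from defend at Dawn: (8/9)·1 + (1/9)·(-5) = 1/3.

1/3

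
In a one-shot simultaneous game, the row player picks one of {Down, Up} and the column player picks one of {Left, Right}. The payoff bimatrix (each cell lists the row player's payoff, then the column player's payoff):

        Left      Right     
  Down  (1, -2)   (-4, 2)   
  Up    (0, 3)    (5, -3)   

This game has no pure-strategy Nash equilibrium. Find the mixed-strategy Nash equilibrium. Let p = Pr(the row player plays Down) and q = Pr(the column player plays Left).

p = 3/5, q = 9/10

The column player's indifference between Left and Right determines the row player's mixing probability p:
  the column player's expected payoff from Left: p·(-2) + (1−p)·3 = -5p + 3
  the column player's expected payoff from Right: p·2 + (1−p)·(-3) = 5p - 3
  -5p + 3 = 5p - 3  ⇒  -10p = -6  ⇒  p = 3/5.
The column player's mix must leave the row player indifferent between Down and Up.
  the row player's payoff from Down: q·1 + (1−q)·(-4) = 5q - 4
  the row player's payoff from Up: q·0 + (1−q)·5 = -5q + 5
  5q - 4 = -5q + 5  ⇒  10q = 9  ⇒  q = 9/10.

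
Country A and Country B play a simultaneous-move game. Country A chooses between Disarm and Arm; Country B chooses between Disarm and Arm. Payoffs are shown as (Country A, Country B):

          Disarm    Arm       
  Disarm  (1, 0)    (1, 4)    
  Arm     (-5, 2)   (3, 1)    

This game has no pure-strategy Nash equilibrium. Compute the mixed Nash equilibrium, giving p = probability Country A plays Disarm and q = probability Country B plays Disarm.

p = 1/5, q = 1/4

In a mixed equilibrium Country B is indifferent between Disarm and Arm; this condition fixes p.
  Country B's payoff to Disarm: p·0 + (1−p)·2 = -2p + 2
  Country B's payoff to Arm: p·4 + (1−p)·1 = 3p + 1
  -2p + 2 = 3p + 1  ⇒  -5p = -1  ⇒  p = 1/5.
For Country A to be willing to mix, Country A must be indifferent between Disarm and Arm, which pins down Country B's mix.
  Country A's payoff from Disarm: q·1 + (1−q)·1 = 1
  Country A's payoff from Arm: q·(-5) + (1−q)·3 = -8q + 3
  1 = -8q + 3  ⇒  8q = 2  ⇒  q = 1/4.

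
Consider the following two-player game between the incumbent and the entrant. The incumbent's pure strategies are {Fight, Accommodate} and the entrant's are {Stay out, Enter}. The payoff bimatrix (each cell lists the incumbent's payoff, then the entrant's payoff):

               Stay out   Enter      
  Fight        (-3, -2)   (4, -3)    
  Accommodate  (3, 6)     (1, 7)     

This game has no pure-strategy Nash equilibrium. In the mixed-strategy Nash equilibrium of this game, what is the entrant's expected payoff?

2

The incumbent's mix must leave the entrant indifferent between Stay out and Enter.
  the entrant's expected payoff from Stay out: p·(-2) + (1−p)·6 = -8p + 6
  the entrant's expected payoff from Enter: p·(-3) + (1−p)·7 = -10p + 7
  -8p + 6 = -10p + 7  ⇒  2p = 1  ⇒  p = 1/2.
At equilibrium the entrant is indifferent across columns, so the entrant's payoff equals the payoff from Stay out: (1/2)·(-2) + (1/2)·6 = 2.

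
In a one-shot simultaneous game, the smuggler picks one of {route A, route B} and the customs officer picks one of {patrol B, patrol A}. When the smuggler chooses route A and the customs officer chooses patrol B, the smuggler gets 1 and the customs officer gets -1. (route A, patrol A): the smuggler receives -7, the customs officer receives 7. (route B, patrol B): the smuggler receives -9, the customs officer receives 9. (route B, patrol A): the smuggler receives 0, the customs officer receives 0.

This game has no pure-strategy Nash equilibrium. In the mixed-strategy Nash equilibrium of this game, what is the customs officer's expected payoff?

63/17

For the customs officer to be willing to mix, the customs officer must be indifferent between patrol B and patrol A, which pins down the smuggler's mix.
  the customs officer's payoff to patrol B: p·(-1) + (1−p)·9 = -10p + 9
  the customs officer's payoff to patrol A: p·7 + (1−p)·0 = 7p
  -10p + 9 = 7p  ⇒  -17p = -9  ⇒  p = 9/17.
At equilibrium the customs officer is indifferent across columns, so the customs officer's payoff equals the payoff from patrol B: (9/17)·(-1) + (8/17)·9 = 63/17.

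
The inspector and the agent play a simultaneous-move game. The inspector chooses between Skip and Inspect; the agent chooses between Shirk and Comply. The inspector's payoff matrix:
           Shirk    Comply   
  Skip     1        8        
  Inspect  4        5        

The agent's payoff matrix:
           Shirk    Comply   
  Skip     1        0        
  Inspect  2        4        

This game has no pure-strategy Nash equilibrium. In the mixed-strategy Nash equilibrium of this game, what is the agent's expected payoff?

In a mixed equilibrium the agent is indifferent between Shirk and Comply; this condition fixes p.
  the agent's expected payoff from Shirk: p·1 + (1−p)·2 = -p + 2
  the agent's expected payoff from Comply: p·0 + (1−p)·4 = -4p + 4
  -p + 2 = -4p + 4  ⇒  3p = 2  ⇒  p = 2/3.
At equilibrium the agent is indifferent across columns, so the agent's payoff equals the payoff from Shirk: (2/3)·1 + (1/3)·2 = 4/3.

4/3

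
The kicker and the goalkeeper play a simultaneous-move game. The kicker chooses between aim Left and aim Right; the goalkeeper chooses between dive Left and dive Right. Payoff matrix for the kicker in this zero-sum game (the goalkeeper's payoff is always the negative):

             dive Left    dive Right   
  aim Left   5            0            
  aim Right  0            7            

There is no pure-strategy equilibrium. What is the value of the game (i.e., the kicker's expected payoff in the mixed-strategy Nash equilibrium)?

v = 35/12

The goalkeeper's mix must leave the kicker indifferent between aim Left and aim Right.
  the kicker's payoff from aim Left: q·5 + (1−q)·0 = 5q
  the kicker's payoff from aim Right: q·0 + (1−q)·7 = -7q + 7
  5q = -7q + 7  ⇒  12q = 7  ⇒  q = 7/12.
The value is the kicker's expected payoff against this mix (using aim Left): (7/12)·5 + (5/12)·0 = 35/12.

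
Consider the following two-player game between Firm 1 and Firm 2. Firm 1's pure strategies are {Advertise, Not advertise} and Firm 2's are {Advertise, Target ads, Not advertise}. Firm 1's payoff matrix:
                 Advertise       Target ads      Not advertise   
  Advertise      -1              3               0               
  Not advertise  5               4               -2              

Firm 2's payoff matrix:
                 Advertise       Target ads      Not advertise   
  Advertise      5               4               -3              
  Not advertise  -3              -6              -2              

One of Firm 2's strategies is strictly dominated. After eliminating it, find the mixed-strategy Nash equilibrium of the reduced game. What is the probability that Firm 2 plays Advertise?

Firm 2's strategy Target ads is strictly dominated by Advertise: 5 > 4 and -3 > -6. Eliminate Target ads.
Set Firm 1's expected payoff from Advertise equal to that from Not advertise:
  Firm 1's payoff from Advertise: q·(-1) + (1−q)·0 = -q
  Firm 1's payoff from Not advertise: q·5 + (1−q)·(-2) = 7q - 2
  -q = 7q - 2  ⇒  -8q = -2  ⇒  q = 1/4.

q = 1/4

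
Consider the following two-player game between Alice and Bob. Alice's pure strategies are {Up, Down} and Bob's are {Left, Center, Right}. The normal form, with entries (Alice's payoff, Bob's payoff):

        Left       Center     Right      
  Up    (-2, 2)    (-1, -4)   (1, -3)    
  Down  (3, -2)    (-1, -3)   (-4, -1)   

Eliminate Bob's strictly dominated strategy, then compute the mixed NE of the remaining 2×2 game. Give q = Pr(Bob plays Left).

q = 1/2

Bob's strategy Center is strictly dominated by Right: -3 > -4 and -1 > -3. Eliminate Center.
In a mixed equilibrium Alice is indifferent between Up and Down; this condition fixes q.
  Alice's payoff from Up: q·(-2) + (1−q)·1 = -3q + 1
  Alice's payoff from Down: q·3 + (1−q)·(-4) = 7q - 4
  -3q + 1 = 7q - 4  ⇒  -10q = -5  ⇒  q = 1/2.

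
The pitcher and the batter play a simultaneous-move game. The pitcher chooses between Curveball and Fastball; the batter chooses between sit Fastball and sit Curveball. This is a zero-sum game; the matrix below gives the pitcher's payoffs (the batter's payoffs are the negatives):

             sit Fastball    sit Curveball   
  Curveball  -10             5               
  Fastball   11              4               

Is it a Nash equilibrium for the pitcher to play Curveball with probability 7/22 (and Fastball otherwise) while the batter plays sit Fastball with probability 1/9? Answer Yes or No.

Given the batter's mix q = 1/9, the pitcher's payoff from Curveball is 10/3 but from Fastball is 43/9. The pitcher strictly prefers Fastball, so the pitcher would not mix.
So the proposed profile is not a Nash equilibrium.

No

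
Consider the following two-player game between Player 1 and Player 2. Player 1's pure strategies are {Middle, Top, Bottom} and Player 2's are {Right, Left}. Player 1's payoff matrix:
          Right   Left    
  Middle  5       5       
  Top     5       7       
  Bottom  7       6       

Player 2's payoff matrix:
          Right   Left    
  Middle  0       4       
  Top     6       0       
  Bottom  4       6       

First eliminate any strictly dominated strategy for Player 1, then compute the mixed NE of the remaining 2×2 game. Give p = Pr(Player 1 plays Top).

p = 1/4

Player 1's strategy Middle is strictly dominated by Bottom: 7 > 5 and 6 > 5. Eliminate Middle.
Player 2's indifference between Right and Left determines Player 1's mixing probability p:
  Player 2's expected payoff from Right: p·6 + (1−p)·4 = 2p + 4
  Player 2's expected payoff from Left: p·0 + (1−p)·6 = -6p + 6
  2p + 4 = -6p + 6  ⇒  8p = 2  ⇒  p = 1/4.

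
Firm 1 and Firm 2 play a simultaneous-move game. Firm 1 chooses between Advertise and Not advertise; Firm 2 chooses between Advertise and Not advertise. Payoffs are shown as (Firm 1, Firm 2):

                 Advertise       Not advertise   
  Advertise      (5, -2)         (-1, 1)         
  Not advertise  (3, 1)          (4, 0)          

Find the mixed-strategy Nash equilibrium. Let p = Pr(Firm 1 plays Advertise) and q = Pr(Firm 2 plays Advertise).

Firm 2's indifference between Advertise and Not advertise determines Firm 1's mixing probability p:
  Firm 2's payoff to Advertise: p·(-2) + (1−p)·1 = -3p + 1
  Firm 2's payoff to Not advertise: p·1 + (1−p)·0 = p
  -3p + 1 = p  ⇒  -4p = -1  ⇒  p = 1/4.
For Firm 1 to be willing to mix, Firm 1 must be indifferent between Advertise and Not advertise, which pins down Firm 2's mix.
  Firm 1's expected payoff from Advertise: q·5 + (1−q)·(-1) = 6q - 1
  Firm 1's expected payoff from Not advertise: q·3 + (1−q)·4 = -q + 4
  6q - 1 = -q + 4  ⇒  7q = 5  ⇒  q = 5/7.

p = 1/4, q = 5/7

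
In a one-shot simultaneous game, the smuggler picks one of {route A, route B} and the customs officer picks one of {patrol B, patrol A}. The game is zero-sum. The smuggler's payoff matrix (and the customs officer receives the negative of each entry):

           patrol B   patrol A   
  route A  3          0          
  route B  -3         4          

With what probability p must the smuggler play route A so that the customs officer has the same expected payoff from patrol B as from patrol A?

Set the customs officer's expected payoff from patrol B equal to that from patrol A:
  the customs officer's payoff from patrol B: p·(-3) + (1−p)·3 = -6p + 3
  the customs officer's payoff from patrol A: p·0 + (1−p)·(-4) = 4p - 4
  -6p + 3 = 4p - 4  ⇒  -10p = -7  ⇒  p = 7/10.

p = 7/10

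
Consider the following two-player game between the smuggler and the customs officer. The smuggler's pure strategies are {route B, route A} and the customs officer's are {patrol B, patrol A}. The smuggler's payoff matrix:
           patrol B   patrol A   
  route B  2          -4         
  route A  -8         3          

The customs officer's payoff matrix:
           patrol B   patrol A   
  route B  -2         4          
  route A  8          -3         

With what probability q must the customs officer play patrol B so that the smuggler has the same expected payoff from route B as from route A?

Set the smuggler's expected payoff from route B equal to that from route A:
  the smuggler's payoff from route B: q·2 + (1−q)·(-4) = 6q - 4
  the smuggler's payoff from route A: q·(-8) + (1−q)·3 = -11q + 3
  6q - 4 = -11q + 3  ⇒  17q = 7  ⇒  q = 7/17.

q = 7/17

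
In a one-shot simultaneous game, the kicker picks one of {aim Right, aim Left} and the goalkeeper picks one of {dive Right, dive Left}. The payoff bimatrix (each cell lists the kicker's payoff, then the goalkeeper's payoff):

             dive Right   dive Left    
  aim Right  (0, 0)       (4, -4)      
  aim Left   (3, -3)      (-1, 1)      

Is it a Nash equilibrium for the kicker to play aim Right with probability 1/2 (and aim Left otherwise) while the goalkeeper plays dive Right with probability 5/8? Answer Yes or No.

Check the goalkeeper's indifference given the kicker's mix p = 1/2:
  payoff from dive Right = -3/2; payoff from dive Left = -3/2 — equal.
Check the kicker's indifference given the goalkeeper's mix q = 5/8:
  payoff from aim Right = 3/2; payoff from aim Left = 3/2 — equal.
Both players are indifferent, so neither can profitably deviate.

Yes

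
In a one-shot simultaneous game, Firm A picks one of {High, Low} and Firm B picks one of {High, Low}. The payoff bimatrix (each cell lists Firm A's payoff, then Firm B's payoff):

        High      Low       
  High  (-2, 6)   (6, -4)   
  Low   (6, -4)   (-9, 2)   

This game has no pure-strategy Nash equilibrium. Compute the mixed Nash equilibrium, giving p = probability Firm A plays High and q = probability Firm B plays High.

In a mixed equilibrium Firm B is indifferent between High and Low; this condition fixes p.
  Firm B's payoff from High: p·6 + (1−p)·(-4) = 10p - 4
  Firm B's payoff from Low: p·(-4) + (1−p)·2 = -6p + 2
  10p - 4 = -6p + 2  ⇒  16p = 6  ⇒  p = 3/8.
Firm A's indifference between High and Low determines Firm B's mixing probability q:
  Firm A's expected payoff from High: q·(-2) + (1−q)·6 = -8q + 6
  Firm A's expected payoff from Low: q·6 + (1−q)·(-9) = 15q - 9
  -8q + 6 = 15q - 9  ⇒  -23q = -15  ⇒  q = 15/23.

p = 3/8, q = 15/23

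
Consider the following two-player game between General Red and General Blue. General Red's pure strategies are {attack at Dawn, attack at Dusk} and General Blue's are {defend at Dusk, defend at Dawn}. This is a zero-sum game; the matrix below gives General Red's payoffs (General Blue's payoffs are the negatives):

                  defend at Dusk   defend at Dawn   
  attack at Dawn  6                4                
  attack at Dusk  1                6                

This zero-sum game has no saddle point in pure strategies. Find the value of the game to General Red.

v = 32/7

General Blue's mix must leave General Red indifferent between attack at Dawn and attack at Dusk.
  General Red's payoff to attack at Dawn: q·6 + (1−q)·4 = 2q + 4
  General Red's payoff to attack at Dusk: q·1 + (1−q)·6 = -5q + 6
  2q + 4 = -5q + 6  ⇒  7q = 2  ⇒  q = 2/7.
The value is General Red's expected payoff against this mix (using attack at Dawn): (2/7)·6 + (5/7)·4 = 32/7.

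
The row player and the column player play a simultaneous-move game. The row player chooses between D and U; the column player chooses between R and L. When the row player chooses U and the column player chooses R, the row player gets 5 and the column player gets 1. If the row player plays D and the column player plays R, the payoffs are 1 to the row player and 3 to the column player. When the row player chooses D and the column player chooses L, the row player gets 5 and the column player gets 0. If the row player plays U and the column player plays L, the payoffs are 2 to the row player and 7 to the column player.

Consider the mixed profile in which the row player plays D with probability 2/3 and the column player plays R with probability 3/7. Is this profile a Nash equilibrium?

Yes

Check the column player's indifference given the row player's mix p = 2/3:
  payoff from R = 7/3; payoff from L = 7/3 — equal.
Check the row player's indifference given the column player's mix q = 3/7:
  payoff from D = 23/7; payoff from U = 23/7 — equal.
Both players are indifferent, so neither can profitably deviate.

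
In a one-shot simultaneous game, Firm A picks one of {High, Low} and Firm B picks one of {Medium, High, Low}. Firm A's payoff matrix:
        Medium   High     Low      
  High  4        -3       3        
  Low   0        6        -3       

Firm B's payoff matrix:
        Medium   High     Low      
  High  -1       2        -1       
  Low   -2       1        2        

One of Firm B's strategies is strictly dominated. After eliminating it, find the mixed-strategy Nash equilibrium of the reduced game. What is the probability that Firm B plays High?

Firm B's strategy Medium is strictly dominated by High: 2 > -1 and 1 > -2. Eliminate Medium.
For Firm A to be willing to mix, Firm A must be indifferent between High and Low, which pins down Firm B's mix.
  Firm A's payoff from High: q·(-3) + (1−q)·3 = -6q + 3
  Firm A's payoff from Low: q·6 + (1−q)·(-3) = 9q - 3
  -6q + 3 = 9q - 3  ⇒  -15q = -6  ⇒  q = 2/5.

q = 2/5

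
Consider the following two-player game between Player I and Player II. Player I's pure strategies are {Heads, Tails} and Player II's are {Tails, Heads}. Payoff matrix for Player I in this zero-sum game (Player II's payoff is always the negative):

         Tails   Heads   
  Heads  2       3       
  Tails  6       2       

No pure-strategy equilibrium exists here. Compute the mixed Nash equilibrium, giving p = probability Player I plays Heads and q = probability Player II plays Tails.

Player I's mix must leave Player II indifferent between Tails and Heads.
  Player II's expected payoff from Tails: p·(-2) + (1−p)·(-6) = 4p - 6
  Player II's expected payoff from Heads: p·(-3) + (1−p)·(-2) = -p - 2
  4p - 6 = -p - 2  ⇒  5p = 4  ⇒  p = 4/5.
In a mixed equilibrium Player I is indifferent between Heads and Tails; this condition fixes q.
  Player I's expected payoff from Heads: q·2 + (1−q)·3 = -q + 3
  Player I's expected payoff from Tails: q·6 + (1−q)·2 = 4q + 2
  -q + 3 = 4q + 2  ⇒  -5q = -1  ⇒  q = 1/5.

p = 4/5, q = 1/5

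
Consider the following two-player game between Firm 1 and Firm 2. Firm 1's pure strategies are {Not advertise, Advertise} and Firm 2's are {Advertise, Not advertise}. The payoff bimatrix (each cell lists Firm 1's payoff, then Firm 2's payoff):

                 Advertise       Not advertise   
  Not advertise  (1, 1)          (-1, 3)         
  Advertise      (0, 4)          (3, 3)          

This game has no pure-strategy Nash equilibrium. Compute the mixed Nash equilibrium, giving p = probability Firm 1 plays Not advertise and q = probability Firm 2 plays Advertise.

For Firm 2 to be willing to mix, Firm 2 must be indifferent between Advertise and Not advertise, which pins down Firm 1's mix.
  Firm 2's expected payoff from Advertise: p·1 + (1−p)·4 = -3p + 4
  Firm 2's expected payoff from Not advertise: p·3 + (1−p)·3 = 3
  -3p + 4 = 3  ⇒  -3p = -1  ⇒  p = 1/3.
Firm 1's indifference between Not advertise and Advertise determines Firm 2's mixing probability q:
  Firm 1's expected payoff from Not advertise: q·1 + (1−q)·(-1) = 2q - 1
  Firm 1's expected payoff from Advertise: q·0 + (1−q)·3 = -3q + 3
  2q - 1 = -3q + 3  ⇒  5q = 4  ⇒  q = 4/5.

p = 1/3, q = 4/5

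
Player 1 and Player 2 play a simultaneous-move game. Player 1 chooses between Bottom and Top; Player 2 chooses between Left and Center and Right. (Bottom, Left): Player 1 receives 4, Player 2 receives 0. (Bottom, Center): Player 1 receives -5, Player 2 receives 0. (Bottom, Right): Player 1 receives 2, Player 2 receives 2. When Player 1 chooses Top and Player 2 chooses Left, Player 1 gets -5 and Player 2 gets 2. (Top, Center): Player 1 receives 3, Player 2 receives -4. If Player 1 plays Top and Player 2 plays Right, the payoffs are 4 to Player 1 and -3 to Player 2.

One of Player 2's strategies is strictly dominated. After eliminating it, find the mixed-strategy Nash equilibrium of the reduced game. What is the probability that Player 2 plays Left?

Player 2's strategy Center is strictly dominated by Right: 2 > 0 and -3 > -4. Eliminate Center.
Set Player 1's expected payoff from Bottom equal to that from Top:
  Player 1's payoff to Bottom: q·4 + (1−q)·2 = 2q + 2
  Player 1's payoff to Top: q·(-5) + (1−q)·4 = -9q + 4
  2q + 2 = -9q + 4  ⇒  11q = 2  ⇒  q = 2/11.

q = 2/11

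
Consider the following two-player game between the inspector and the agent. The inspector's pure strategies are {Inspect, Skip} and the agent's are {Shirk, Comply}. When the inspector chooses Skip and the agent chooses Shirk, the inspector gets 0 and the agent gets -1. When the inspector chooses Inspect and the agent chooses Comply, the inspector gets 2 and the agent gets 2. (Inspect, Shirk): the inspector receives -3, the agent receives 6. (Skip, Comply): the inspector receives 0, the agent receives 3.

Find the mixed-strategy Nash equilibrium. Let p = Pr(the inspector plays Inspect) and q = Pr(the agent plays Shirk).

The inspector's mix must leave the agent indifferent between Shirk and Comply.
  the agent's expected payoff from Shirk: p·6 + (1−p)·(-1) = 7p - 1
  the agent's expected payoff from Comply: p·2 + (1−p)·3 = -p + 3
  7p - 1 = -p + 3  ⇒  8p = 4  ⇒  p = 1/2.
In a mixed equilibrium the inspector is indifferent between Inspect and Skip; this condition fixes q.
  the inspector's payoff from Inspect: q·(-3) + (1−q)·2 = -5q + 2
  the inspector's payoff from Skip: q·0 + (1−q)·0 = 0
  -5q + 2 = 0  ⇒  -5q = -2  ⇒  q = 2/5.

p = 1/2, q = 2/5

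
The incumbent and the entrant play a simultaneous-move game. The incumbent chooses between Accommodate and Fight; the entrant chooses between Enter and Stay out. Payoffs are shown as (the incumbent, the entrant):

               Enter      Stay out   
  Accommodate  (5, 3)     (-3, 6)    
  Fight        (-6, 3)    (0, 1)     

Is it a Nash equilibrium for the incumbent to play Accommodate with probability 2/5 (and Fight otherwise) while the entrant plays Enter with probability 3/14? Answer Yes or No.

Check the entrant's indifference given the incumbent's mix p = 2/5:
  payoff from Enter = 3; payoff from Stay out = 3 — equal.
Check the incumbent's indifference given the entrant's mix q = 3/14:
  payoff from Accommodate = -9/7; payoff from Fight = -9/7 — equal.
Both players are indifferent, so neither can profitably deviate.

Yes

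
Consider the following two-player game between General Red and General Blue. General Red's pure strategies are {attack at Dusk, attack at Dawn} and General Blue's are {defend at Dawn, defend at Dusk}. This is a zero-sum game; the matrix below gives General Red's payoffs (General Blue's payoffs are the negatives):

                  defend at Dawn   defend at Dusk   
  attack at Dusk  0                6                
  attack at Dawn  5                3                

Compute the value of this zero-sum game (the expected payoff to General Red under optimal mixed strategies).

v = 15/4

General Blue's mix must leave General Red indifferent between attack at Dusk and attack at Dawn.
  General Red's payoff from attack at Dusk: q·0 + (1−q)·6 = -6q + 6
  General Red's payoff from attack at Dawn: q·5 + (1−q)·3 = 2q + 3
  -6q + 6 = 2q + 3  ⇒  -8q = -3  ⇒  q = 3/8.
The value is General Red's expected payoff against this mix (using attack at Dusk): (3/8)·0 + (5/8)·6 = 15/4.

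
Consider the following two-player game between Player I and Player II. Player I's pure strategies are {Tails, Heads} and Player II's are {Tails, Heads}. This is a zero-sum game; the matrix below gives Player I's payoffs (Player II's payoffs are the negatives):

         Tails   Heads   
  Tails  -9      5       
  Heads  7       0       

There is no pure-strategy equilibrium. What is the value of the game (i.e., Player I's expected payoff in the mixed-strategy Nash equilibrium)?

v = 5/3

Set Player I's expected payoff from Tails equal to that from Heads:
  Player I's expected payoff from Tails: q·(-9) + (1−q)·5 = -14q + 5
  Player I's expected payoff from Heads: q·7 + (1−q)·0 = 7q
  -14q + 5 = 7q  ⇒  -21q = -5  ⇒  q = 5/21.
The value is Player I's expected payoff against this mix (using Tails): (5/21)·(-9) + (16/21)·5 = 5/3.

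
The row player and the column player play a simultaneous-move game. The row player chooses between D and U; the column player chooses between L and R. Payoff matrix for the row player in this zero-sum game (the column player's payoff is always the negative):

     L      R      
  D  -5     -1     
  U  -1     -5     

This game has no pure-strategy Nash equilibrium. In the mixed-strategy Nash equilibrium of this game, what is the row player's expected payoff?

The column player's mix must leave the row player indifferent between D and U.
  the row player's payoff from D: q·(-5) + (1−q)·(-1) = -4q - 1
  the row player's payoff from U: q·(-1) + (1−q)·(-5) = 4q - 5
  -4q - 1 = 4q - 5  ⇒  -8q = -4  ⇒  q = 1/2.
At equilibrium the row player is indifferent across rows, so the row player's payoff equals the payoff from D: (1/2)·(-5) + (1/2)·(-1) = -3.

-3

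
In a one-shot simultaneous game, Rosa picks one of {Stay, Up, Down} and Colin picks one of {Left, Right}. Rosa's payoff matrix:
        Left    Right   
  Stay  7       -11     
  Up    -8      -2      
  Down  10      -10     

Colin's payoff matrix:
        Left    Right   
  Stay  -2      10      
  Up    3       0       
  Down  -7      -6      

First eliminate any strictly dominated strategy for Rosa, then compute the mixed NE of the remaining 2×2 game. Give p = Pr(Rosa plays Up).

Rosa's strategy Stay is strictly dominated by Down: 10 > 7 and -10 > -11. Eliminate Stay.
Rosa's mix must leave Colin indifferent between Left and Right.
  Colin's payoff to Left: p·3 + (1−p)·(-7) = 10p - 7
  Colin's payoff to Right: p·0 + (1−p)·(-6) = 6p - 6
  10p - 7 = 6p - 6  ⇒  4p = 1  ⇒  p = 1/4.

p = 1/4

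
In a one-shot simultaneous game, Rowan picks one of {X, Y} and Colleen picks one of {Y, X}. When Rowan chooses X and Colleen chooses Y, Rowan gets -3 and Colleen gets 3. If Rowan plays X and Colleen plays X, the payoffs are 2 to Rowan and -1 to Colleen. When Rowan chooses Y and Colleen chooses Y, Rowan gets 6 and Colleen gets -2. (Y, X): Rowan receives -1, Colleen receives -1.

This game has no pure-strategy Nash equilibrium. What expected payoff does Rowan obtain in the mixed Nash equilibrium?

3/4

For Rowan to be willing to mix, Rowan must be indifferent between X and Y, which pins down Colleen's mix.
  Rowan's payoff to X: q·(-3) + (1−q)·2 = -5q + 2
  Rowan's payoff to Y: q·6 + (1−q)·(-1) = 7q - 1
  -5q + 2 = 7q - 1  ⇒  -12q = -3  ⇒  q = 1/4.
At equilibrium Rowan is indifferent across rows, so Rowan's payoff equals the payoff from X: (1/4)·(-3) + (3/4)·2 = 3/4.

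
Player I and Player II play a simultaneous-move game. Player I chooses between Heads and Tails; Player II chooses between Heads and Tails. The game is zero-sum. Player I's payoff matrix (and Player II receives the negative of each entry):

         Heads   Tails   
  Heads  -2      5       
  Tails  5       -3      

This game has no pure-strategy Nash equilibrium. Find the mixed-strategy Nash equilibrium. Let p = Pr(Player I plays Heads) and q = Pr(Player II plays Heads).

p = 8/15, q = 8/15

For Player II to be willing to mix, Player II must be indifferent between Heads and Tails, which pins down Player I's mix.
  Player II's expected payoff from Heads: p·2 + (1−p)·(-5) = 7p - 5
  Player II's expected payoff from Tails: p·(-5) + (1−p)·3 = -8p + 3
  7p - 5 = -8p + 3  ⇒  15p = 8  ⇒  p = 8/15.
Player II's mix must leave Player I indifferent between Heads and Tails.
  Player I's payoff to Heads: q·(-2) + (1−q)·5 = -7q + 5
  Player I's payoff to Tails: q·5 + (1−q)·(-3) = 8q - 3
  -7q + 5 = 8q - 3  ⇒  -15q = -8  ⇒  q = 8/15.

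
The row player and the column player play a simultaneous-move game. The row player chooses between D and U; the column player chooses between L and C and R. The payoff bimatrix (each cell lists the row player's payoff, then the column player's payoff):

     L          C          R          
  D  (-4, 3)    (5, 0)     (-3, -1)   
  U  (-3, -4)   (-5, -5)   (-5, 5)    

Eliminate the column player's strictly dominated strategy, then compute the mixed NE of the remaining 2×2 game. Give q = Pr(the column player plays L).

q = 2/3

The column player's strategy C is strictly dominated by L: 3 > 0 and -4 > -5. Eliminate C.
For the row player to be willing to mix, the row player must be indifferent between D and U, which pins down the column player's mix.
  the row player's payoff from D: q·(-4) + (1−q)·(-3) = -q - 3
  the row player's payoff from U: q·(-3) + (1−q)·(-5) = 2q - 5
  -q - 3 = 2q - 5  ⇒  -3q = -2  ⇒  q = 2/3.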